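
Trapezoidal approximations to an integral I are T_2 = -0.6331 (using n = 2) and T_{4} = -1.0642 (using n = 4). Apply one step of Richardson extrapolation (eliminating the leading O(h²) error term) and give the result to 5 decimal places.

R = (4·T_{4} − T_2) / 3 = (4·(-1.0642) − (-0.6331))/3 = (-3.6237)/3 = -1.20790.

-1.20790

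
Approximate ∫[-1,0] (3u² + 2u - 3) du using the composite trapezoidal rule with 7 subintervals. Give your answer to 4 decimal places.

h = (0 − (-1))/7 = 0.142857.
Nodes u₀,…,u₇ = -1, -0.857143, -0.714286, -0.571429, -0.428571, -0.285714, -0.142857, 0.
f(u) = 3u² + 2u - 3: f₀=-2, f₁=-2.510204, f₂=-2.897959, f₃=-3.163265, f₄=-3.306122, f₅=-3.326531, f₆=-3.224490, f₇=-3.
(h/2)·[f₀ + 2f₁ + 2f₂ + 2f₃ + 2f₄ + 2f₅ + 2f₆ + f₇] = 0.071429·(-41.857143) = -2.9898.

-2.9898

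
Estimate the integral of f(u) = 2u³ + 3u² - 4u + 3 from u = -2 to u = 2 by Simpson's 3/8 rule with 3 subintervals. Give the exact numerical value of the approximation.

28

h = (2 − (-2))/3 = 1.333333.
Nodes u₀,…,u₃ = -2, -0.666667, 0.666667, 2.
f(u) = 2u³ + 3u² - 4u + 3: f₀=7, f₁=6.407407, f₂=2.259259, f₃=23.
(3h/8)·[f₀ + 3f₁ + 3f₂ + f₃] = 0.5·(56) = 28.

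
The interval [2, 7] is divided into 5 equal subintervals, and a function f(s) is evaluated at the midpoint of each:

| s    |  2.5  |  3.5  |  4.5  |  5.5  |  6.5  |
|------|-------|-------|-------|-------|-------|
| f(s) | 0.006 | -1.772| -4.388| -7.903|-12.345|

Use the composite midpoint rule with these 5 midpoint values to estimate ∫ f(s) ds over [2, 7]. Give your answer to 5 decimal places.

-26.40200

h = 1, n = 5.
h·[y(m₁) + y(m₂) + y(m₃) + y(m₄) + y(m₅)] = 1·(-26.402) = -26.40200.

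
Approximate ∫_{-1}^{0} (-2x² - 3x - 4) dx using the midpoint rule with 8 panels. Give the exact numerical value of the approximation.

-3.1640625

h = (0 − (-1))/8 = 0.125.
Midpoints m₁,…,m₈ = -0.9375, -0.8125, -0.6875, -0.5625, -0.4375, -0.3125, -0.1875, -0.0625.
f(m₁)=-2.9453125, f(m₂)=-2.8828125, f(m₃)=-2.8828125, f(m₄)=-2.9453125, f(m₅)=-3.0703125, f(m₆)=-3.2578125, f(m₇)=-3.5078125, f(m₈)=-3.8203125.
h·[f(m₁) + f(m₂) + f(m₃) + f(m₄) + f(m₅) + f(m₆) + f(m₇) + f(m₈)] = 0.125·(-25.3125) = -3.1640625.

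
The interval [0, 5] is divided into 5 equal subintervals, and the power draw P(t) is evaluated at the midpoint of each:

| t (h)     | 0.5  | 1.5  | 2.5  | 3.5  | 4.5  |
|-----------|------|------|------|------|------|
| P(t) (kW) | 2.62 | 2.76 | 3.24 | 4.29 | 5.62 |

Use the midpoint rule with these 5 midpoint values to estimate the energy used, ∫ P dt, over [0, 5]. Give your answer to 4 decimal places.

18.5300

h = 1, n = 5.
h·[y(m₁) + y(m₂) + y(m₃) + y(m₄) + y(m₅)] = 1·(18.53) = 18.5300.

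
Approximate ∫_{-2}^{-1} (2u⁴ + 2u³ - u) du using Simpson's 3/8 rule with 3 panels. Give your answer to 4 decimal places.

6.4074

h = (-1 − (-2))/3 = 0.333333.
Nodes u₀,…,u₃ = -2, -1.666667, -1.333333, -1.
f(u) = 2u⁴ + 2u³ - u: f₀=18, f₁=7.839506, f₂=2.913580, f₃=1.
(3h/8)·[f₀ + 3f₁ + 3f₂ + f₃] = 0.125·(51.259259) = 6.4074.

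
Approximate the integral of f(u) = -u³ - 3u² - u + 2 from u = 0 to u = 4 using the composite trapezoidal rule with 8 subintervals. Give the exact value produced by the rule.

-129.5

h = (4 − 0)/8 = 0.5.
Nodes u₀,…,u₈ = 0, 0.5, 1, 1.5, 2, 2.5, 3, 3.5, 4.
f(u) = -u³ - 3u² - u + 2: f₀=2, f₁=0.625, f₂=-3, f₃=-9.625, f₄=-20, f₅=-34.875, f₆=-55, f₇=-81.125, f₈=-114.
(h/2)·[f₀ + 2f₁ + 2f₂ + 2f₃ + 2f₄ + 2f₅ + 2f₆ + 2f₇ + f₈] = 0.25·(-518) = -129.5.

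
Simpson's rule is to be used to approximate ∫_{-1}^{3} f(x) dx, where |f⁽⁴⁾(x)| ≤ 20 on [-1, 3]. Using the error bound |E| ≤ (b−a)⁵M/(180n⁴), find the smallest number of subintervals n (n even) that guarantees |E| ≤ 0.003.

Need 20480/(180n⁴) ≤ 0.003.
n⁴ ≥ 20480/(180·0.003) = 37925.9 ⇒ n ≥ 13.9551, so the smallest even n is 14. (n must be even for Simpson's rule.)

14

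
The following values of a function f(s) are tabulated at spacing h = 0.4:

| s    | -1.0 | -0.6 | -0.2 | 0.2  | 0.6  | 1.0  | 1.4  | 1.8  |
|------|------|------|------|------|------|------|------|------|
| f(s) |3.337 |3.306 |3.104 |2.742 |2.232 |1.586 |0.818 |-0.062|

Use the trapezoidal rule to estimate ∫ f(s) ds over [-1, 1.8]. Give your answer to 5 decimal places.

h = 0.4, n = 7.
(h/2)·[y₀ + 2y₁ + 2y₂ + 2y₃ + 2y₄ + 2y₅ + 2y₆ + y₇] = 0.2·(30.851) = 6.17020.

6.17020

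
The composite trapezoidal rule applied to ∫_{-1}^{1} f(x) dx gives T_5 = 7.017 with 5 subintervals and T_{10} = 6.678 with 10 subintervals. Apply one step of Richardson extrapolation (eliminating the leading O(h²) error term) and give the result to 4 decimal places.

R = (4·T_{10} − T_5) / 3 = (4·6.678 − 7.017)/3 = (19.695)/3 = 6.5650.

6.5650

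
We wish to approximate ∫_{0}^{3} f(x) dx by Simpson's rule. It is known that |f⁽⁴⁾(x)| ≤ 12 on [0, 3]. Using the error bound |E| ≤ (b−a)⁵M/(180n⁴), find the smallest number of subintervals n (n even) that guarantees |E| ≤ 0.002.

Need 2916/(180n⁴) ≤ 0.002.
n⁴ ≥ 2916/(180·0.002) = 8100 ⇒ n ≥ 9.4868, so the smallest even n is 10. (n must be even for Simpson's rule.)

10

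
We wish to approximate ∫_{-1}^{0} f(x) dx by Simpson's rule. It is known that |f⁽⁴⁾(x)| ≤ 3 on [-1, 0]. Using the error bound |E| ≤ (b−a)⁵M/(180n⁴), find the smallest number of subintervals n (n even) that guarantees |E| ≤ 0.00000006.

24

Need 3/(180n⁴) ≤ 0.00000006.
n⁴ ≥ 3/(180·0.00000006) = 277778 ⇒ n ≥ 22.9575, so the smallest even n is 24. (n must be even for Simpson's rule.)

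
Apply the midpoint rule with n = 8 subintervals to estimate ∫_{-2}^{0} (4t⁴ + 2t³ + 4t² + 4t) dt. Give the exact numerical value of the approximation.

19.955078125

h = (0 − (-2))/8 = 0.25.
Midpoints m₁,…,m₈ = -1.875, -1.625, -1.375, -1.125, -0.875, -0.625, -0.375, -0.125.
f(m₁)=42.8173828125, f(m₂)=23.3720703125, f(m₃)=11.1611328125, f(m₄)=4.1220703125, f(m₅)=0.5673828125, f(m₆)=-0.8154296875, f(m₇)=-0.9638671875, f(m₈)=-0.4404296875.
h·[f(m₁) + f(m₂) + f(m₃) + f(m₄) + f(m₅) + f(m₆) + f(m₇) + f(m₈)] = 0.25·(79.8203125) = 19.955078125.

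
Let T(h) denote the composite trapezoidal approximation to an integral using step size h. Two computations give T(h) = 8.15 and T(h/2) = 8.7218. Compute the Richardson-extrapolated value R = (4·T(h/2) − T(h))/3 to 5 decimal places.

8.91240

R = (4·T(h/2) − T(h)) / 3 = (4·8.7218 − 8.15)/3 = (26.7372)/3 = 8.91240.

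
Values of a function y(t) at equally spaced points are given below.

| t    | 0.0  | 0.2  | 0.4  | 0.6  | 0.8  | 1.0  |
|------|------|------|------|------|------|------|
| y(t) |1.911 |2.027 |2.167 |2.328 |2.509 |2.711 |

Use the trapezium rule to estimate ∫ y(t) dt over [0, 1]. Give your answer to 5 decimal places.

h = 0.2, n = 5.
(h/2)·[y₀ + 2y₁ + 2y₂ + 2y₃ + 2y₄ + y₅] = 0.1·(22.684) = 2.26840.

2.26840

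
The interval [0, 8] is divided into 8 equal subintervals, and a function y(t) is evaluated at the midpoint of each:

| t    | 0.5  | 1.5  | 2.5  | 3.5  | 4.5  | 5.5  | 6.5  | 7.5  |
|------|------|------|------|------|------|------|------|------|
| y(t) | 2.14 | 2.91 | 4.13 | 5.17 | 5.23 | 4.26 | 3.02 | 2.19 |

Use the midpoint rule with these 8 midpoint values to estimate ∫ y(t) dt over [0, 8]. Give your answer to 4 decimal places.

h = 1, n = 8.
h·[y(m₁) + y(m₂) + y(m₃) + y(m₄) + y(m₅) + y(m₆) + y(m₇) + y(m₈)] = 1·(29.05) = 29.0500.

29.0500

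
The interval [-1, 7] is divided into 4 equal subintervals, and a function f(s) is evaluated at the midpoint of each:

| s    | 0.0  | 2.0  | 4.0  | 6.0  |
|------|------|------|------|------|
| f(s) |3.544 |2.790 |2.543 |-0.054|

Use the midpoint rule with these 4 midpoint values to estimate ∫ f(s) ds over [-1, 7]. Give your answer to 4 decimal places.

h = 2, n = 4.
h·[y(m₁) + y(m₂) + y(m₃) + y(m₄)] = 2·(8.823) = 17.6460.

17.6460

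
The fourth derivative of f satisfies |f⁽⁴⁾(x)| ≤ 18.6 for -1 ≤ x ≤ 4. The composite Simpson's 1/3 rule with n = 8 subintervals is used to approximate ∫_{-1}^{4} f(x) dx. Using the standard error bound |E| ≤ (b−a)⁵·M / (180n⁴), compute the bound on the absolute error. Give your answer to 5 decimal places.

|E| ≤ (5)⁵·18.6 / (180·8⁴) = 58125/737280 = 0.07884.

0.07884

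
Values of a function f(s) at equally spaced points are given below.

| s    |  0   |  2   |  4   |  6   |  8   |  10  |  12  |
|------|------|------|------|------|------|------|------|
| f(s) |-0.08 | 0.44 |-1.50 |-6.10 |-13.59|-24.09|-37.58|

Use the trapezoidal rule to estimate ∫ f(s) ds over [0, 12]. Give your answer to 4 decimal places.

h = 2, n = 6.
(h/2)·[y₀ + 2y₁ + 2y₂ + 2y₃ + 2y₄ + 2y₅ + y₆] = 1·(-127.34) = -127.3400.

-127.3400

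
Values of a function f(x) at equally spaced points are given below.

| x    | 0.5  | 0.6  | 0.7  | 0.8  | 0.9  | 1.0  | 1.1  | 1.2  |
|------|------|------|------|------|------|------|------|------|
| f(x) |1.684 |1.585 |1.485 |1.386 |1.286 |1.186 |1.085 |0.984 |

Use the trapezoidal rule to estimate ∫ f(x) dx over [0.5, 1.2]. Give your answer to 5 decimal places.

0.93470

h = 0.1, n = 7.
(h/2)·[y₀ + 2y₁ + 2y₂ + 2y₃ + 2y₄ + 2y₅ + 2y₆ + y₇] = 0.05·(18.694) = 0.93470.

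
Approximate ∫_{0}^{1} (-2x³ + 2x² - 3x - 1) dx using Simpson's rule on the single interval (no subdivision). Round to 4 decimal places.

S = (b−a)/6 · [f(0) + 4f(0.5) + f(1)] = 0.166667·[(-1) + 4·(-2.25) + (-4)] = -2.3333.

-2.3333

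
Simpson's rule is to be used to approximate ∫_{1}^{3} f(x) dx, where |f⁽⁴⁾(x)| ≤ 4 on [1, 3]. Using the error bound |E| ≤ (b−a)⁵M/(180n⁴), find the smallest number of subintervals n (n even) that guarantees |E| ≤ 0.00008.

10

Need 128/(180n⁴) ≤ 0.00008.
n⁴ ≥ 128/(180·0.00008) = 8888.89 ⇒ n ≥ 9.7098, so the smallest even n is 10. (n must be even for Simpson's rule.)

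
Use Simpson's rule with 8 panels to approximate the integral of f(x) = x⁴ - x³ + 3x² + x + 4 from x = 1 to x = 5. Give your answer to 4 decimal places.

h = (5 − 1)/8 = 0.5.
Nodes x₀,…,x₈ = 1, 1.5, 2, 2.5, 3, 3.5, 4, 4.5, 5.
f(x) = x⁴ - x³ + 3x² + x + 4: f₀=8, f₁=13.9375, f₂=26, f₃=48.6875, f₄=88, f₅=151.4375, f₆=248, f₇=388.1875, f₈=584.
(h/3)·[f₀ + 4f₁ + 2f₂ + 4f₃ + 2f₄ + 4f₅ + 2f₆ + 4f₇ + f₈] = 0.166667·(3725) = 620.8333.

620.8333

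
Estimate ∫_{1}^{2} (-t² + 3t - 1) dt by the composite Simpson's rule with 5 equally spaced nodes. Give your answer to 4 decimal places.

1.1667

h = (2 − 1)/4 = 0.25.
Nodes t₀,…,t₄ = 1, 1.25, 1.5, 1.75, 2.
f(t) = -t² + 3t - 1: f₀=1, f₁=1.1875, f₂=1.25, f₃=1.1875, f₄=1.
(h/3)·[f₀ + 4f₁ + 2f₂ + 4f₃ + f₄] = 0.083333·(14) = 1.1667.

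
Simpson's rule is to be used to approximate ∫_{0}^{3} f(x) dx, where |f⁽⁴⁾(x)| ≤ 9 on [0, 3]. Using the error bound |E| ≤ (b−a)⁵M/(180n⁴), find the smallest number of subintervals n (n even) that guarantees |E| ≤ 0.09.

4

Need 2187/(180n⁴) ≤ 0.09.
n⁴ ≥ 2187/(180·0.09) = 135 ⇒ n ≥ 3.4087, so the smallest even n is 4. (n must be even for Simpson's rule.)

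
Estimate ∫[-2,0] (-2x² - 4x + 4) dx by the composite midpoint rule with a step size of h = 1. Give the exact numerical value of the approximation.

h = (0 − (-2))/2 = 1.
Midpoints m₁,…,m₂ = -1.5, -0.5.
f(m₁)=5.5, f(m₂)=5.5.
h·[f(m₁) + f(m₂)] = 1·(11) = 11.

11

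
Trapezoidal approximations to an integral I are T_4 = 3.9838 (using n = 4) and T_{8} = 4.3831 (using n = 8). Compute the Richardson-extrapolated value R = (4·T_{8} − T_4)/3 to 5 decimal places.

4.51620

R = (4·T_{8} − T_4) / 3 = (4·4.3831 − 3.9838)/3 = (13.5486)/3 = 4.51620.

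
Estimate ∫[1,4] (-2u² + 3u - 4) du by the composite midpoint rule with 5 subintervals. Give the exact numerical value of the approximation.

h = (4 − 1)/5 = 0.6.
Midpoints m₁,…,m₅ = 1.3, 1.9, 2.5, 3.1, 3.7.
f(m₁)=-3.48, f(m₂)=-5.52, f(m₃)=-9, f(m₄)=-13.92, f(m₅)=-20.28.
h·[f(m₁) + f(m₂) + f(m₃) + f(m₄) + f(m₅)] = 0.6·(-52.2) = -31.32.

-31.32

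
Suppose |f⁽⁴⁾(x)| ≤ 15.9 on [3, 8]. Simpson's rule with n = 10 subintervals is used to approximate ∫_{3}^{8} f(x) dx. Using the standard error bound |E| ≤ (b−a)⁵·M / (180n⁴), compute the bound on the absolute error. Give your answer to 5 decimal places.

|E| ≤ (5)⁵·15.9 / (180·10⁴) = 49687.5/1800000 = 0.02760.

0.02760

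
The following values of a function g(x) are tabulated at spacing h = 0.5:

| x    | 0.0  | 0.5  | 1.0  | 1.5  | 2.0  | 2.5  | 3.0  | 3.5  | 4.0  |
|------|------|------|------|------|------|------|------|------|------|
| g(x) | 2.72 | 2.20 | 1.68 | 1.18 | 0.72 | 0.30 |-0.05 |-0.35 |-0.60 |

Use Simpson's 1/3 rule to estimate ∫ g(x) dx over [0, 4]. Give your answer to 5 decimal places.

3.35667

h = 0.5, n = 8.
(h/3)·[y₀ + 4y₁ + 2y₂ + 4y₃ + 2y₄ + 4y₅ + 2y₆ + 4y₇ + y₈] = 0.166667·(20.14) = 3.35667.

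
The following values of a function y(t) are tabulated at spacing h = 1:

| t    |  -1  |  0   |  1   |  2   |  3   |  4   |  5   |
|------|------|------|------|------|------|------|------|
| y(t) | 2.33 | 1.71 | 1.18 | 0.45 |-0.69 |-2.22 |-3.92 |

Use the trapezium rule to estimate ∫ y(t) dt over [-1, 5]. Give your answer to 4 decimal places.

h = 1, n = 6.
(h/2)·[y₀ + 2y₁ + 2y₂ + 2y₃ + 2y₄ + 2y₅ + y₆] = 0.5·(-0.73) = -0.3650.

-0.3650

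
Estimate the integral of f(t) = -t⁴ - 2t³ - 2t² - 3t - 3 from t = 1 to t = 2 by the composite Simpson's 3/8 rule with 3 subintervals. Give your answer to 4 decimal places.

h = (2 − 1)/3 = 0.333333.
Nodes t₀,…,t₃ = 1, 1.333333, 1.666667, 2.
f(t) = -t⁴ - 2t³ - 2t² - 3t - 3: f₀=-11, f₁=-18.456790, f₂=-30.530864, f₃=-49.
(3h/8)·[f₀ + 3f₁ + 3f₂ + f₃] = 0.125·(-206.962963) = -25.8704.

-25.8704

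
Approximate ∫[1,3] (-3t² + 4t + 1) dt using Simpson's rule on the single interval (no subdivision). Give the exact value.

-8

S = (b−a)/6 · [f(1) + 4f(2) + f(3)] = 0.333333·[2 + 4·(-3) + (-14)] = -8.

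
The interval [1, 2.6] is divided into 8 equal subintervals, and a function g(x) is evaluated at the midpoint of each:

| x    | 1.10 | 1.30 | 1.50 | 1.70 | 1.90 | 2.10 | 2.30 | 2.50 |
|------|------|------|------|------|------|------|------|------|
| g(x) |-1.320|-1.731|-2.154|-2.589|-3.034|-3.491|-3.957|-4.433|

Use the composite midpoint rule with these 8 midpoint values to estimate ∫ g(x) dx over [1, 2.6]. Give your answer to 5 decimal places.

h = 0.2, n = 8.
h·[y(m₁) + y(m₂) + y(m₃) + y(m₄) + y(m₅) + y(m₆) + y(m₇) + y(m₈)] = 0.2·(-22.709) = -4.54180.

-4.54180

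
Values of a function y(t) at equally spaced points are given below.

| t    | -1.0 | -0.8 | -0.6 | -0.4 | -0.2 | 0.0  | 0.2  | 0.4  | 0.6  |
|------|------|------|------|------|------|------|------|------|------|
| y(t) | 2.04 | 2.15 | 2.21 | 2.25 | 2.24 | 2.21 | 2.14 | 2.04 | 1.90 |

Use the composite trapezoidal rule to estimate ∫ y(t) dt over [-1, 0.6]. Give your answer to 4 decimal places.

h = 0.2, n = 8.
(h/2)·[y₀ + 2y₁ + 2y₂ + 2y₃ + 2y₄ + 2y₅ + 2y₆ + 2y₇ + y₈] = 0.1·(34.42) = 3.4420.

3.4420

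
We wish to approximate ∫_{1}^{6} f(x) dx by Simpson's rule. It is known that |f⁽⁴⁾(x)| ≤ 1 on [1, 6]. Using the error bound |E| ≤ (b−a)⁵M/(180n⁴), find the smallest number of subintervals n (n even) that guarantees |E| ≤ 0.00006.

Need 3125/(180n⁴) ≤ 0.00006.
n⁴ ≥ 3125/(180·0.00006) = 289352 ⇒ n ≥ 23.1930, so the smallest even n is 24. (n must be even for Simpson's rule.)

24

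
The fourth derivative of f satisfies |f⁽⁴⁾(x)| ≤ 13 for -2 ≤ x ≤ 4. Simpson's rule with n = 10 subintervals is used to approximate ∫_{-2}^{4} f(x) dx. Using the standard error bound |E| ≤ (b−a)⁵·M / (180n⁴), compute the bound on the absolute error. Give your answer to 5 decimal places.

0.05616

|E| ≤ (6)⁵·13 / (180·10⁴) = 101088/1800000 = 0.05616.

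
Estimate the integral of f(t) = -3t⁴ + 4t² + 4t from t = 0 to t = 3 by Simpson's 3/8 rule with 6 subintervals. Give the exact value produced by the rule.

-91.96875

h = (3 − 0)/6 = 0.5.
Nodes t₀,…,t₆ = 0, 0.5, 1, 1.5, 2, 2.5, 3.
f(t) = -3t⁴ + 4t² + 4t: f₀=0, f₁=2.8125, f₂=5, f₃=-0.1875, f₄=-24, f₅=-82.1875, f₆=-195.
(3h/8)·[f₀ + 3f₁ + 3f₂ + 2f₃ + 3f₄ + 3f₅ + f₆] = 0.1875·(-490.5) = -91.96875.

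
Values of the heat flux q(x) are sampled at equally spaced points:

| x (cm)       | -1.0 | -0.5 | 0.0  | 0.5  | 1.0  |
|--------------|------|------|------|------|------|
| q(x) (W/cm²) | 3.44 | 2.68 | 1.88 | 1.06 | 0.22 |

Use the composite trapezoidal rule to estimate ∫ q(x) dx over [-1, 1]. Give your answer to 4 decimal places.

h = 0.5, n = 4.
(h/2)·[y₀ + 2y₁ + 2y₂ + 2y₃ + y₄] = 0.25·(14.90) = 3.7250.

3.7250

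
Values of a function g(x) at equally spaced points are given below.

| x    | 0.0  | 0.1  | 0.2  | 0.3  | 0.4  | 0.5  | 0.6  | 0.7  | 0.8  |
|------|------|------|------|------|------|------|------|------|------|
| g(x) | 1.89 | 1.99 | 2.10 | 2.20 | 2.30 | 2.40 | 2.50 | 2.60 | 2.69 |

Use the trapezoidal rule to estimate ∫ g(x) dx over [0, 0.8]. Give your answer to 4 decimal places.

h = 0.1, n = 8.
(h/2)·[y₀ + 2y₁ + 2y₂ + 2y₃ + 2y₄ + 2y₅ + 2y₆ + 2y₇ + y₈] = 0.05·(36.76) = 1.8380.

1.8380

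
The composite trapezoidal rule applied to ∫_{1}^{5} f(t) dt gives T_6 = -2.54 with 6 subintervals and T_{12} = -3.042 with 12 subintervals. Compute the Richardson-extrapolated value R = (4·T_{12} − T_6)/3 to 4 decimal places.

R = (4·T_{12} − T_6) / 3 = (4·(-3.042) − (-2.54))/3 = (-9.628)/3 = -3.2093.

-3.2093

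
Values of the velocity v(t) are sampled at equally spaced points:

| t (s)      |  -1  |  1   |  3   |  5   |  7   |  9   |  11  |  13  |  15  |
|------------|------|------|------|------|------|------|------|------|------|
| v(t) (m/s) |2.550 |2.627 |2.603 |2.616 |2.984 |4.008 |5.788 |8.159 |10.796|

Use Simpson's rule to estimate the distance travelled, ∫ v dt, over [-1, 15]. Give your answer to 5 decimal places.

h = 2, n = 8.
(h/3)·[y₀ + 4y₁ + 2y₂ + 4y₃ + 2y₄ + 4y₅ + 2y₆ + 4y₇ + y₈] = 0.666667·(105.736) = 70.49067.

70.49067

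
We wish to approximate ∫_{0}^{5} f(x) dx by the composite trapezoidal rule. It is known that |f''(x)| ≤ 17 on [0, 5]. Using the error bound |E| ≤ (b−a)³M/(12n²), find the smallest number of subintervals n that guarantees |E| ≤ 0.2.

30

Need 2125/(12n²) ≤ 0.2.
n² ≥ 2125/(12·0.2) = 885.417 ⇒ n ≥ 29.7560, so the smallest n is 30.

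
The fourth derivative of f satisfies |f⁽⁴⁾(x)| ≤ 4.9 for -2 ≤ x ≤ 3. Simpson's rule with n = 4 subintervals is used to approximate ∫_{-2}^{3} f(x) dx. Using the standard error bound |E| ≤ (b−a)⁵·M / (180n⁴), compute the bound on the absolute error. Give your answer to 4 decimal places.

0.3323

|E| ≤ (5)⁵·4.9 / (180·4⁴) = 15312.5/46080 = 0.3323.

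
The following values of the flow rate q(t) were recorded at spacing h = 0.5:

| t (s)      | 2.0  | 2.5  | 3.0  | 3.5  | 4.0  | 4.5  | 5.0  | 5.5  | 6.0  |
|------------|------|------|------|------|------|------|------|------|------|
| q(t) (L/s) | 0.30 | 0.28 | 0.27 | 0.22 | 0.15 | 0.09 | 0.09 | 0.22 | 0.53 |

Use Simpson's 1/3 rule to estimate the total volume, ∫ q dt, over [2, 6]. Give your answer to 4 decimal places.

h = 0.5, n = 8.
(h/3)·[y₀ + 4y₁ + 2y₂ + 4y₃ + 2y₄ + 4y₅ + 2y₆ + 4y₇ + y₈] = 0.166667·(5.09) = 0.8483.

0.8483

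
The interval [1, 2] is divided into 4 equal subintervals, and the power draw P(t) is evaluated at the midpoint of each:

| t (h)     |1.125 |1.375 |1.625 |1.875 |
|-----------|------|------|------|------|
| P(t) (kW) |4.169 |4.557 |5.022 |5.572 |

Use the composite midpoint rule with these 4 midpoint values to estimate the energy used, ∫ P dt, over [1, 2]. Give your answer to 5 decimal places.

h = 0.25, n = 4.
h·[y(m₁) + y(m₂) + y(m₃) + y(m₄)] = 0.25·(19.320) = 4.83000.

4.83000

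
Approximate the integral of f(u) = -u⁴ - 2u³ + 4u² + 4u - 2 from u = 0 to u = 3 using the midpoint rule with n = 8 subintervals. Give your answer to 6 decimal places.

h = (3 − 0)/8 = 0.375.
Midpoints m₁,…,m₈ = 0.1875, 0.5625, 0.9375, 1.3125, 1.6875, 2.0625, 2.4375, 2.8125.
f(m₁)=-1.1237945556640625, f(m₂)=1.0595550537109375, f(m₃)=2.8451995849609375, f(m₄)=2.6511077880859375, f(m₅)=-1.5793609619140625, f(m₆)=-12.3774566650390625, f(m₇)=-32.7490386962890625, f(m₈)=-66.1745758056640625.
h·[f(m₁) + f(m₂) + f(m₃) + f(m₄) + f(m₅) + f(m₆) + f(m₇) + f(m₈)] = 0.375·(-107.4483642578125) = -40.293137.

-40.293137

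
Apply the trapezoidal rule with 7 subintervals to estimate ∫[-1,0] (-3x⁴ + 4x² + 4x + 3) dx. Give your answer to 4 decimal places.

h = (0 − (-1))/7 = 0.142857.
Nodes x₀,…,x₇ = -1, -0.857143, -0.714286, -0.571429, -0.428571, -0.285714, -0.142857, 0.
f(x) = -3x⁴ + 4x² + 4x + 3: f₀=0, f₁=0.890879, f₂=1.402749, f₃=1.700541, f₄=1.919200, f₅=2.163682, f₆=2.508955, f₇=3.
(h/2)·[f₀ + 2f₁ + 2f₂ + 2f₃ + 2f₄ + 2f₅ + 2f₆ + f₇] = 0.071429·(24.172012) = 1.7266.

1.7266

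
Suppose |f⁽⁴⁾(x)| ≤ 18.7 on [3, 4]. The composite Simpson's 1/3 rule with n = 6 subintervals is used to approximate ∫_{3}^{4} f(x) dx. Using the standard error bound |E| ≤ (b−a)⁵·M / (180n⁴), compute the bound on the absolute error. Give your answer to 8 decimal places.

|E| ≤ (1)⁵·18.7 / (180·6⁴) = 18.7/233280 = 0.00008016.

0.00008016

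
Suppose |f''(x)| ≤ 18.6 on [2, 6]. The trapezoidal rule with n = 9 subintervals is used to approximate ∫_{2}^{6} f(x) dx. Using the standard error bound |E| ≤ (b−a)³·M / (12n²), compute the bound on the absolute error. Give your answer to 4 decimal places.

1.2247

|E| ≤ (4)³·18.6 / (12·9²) = 1190.4/972 = 1.2247.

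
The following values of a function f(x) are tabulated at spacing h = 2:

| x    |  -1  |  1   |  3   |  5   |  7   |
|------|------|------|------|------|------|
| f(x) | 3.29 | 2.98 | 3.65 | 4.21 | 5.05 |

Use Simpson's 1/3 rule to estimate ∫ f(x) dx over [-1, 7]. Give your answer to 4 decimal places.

29.6000

h = 2, n = 4.
(h/3)·[y₀ + 4y₁ + 2y₂ + 4y₃ + y₄] = 0.666667·(44.40) = 29.6000.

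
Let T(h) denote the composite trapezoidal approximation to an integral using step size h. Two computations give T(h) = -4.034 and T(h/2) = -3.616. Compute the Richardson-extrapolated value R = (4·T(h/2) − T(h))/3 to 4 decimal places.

-3.4767

R = (4·T(h/2) − T(h)) / 3 = (4·(-3.616) − (-4.034))/3 = (-10.430)/3 = -3.4767.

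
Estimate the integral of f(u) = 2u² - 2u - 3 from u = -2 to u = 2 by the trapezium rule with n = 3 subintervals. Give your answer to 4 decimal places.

h = (2 − (-2))/3 = 1.333333.
Nodes u₀,…,u₃ = -2, -0.666667, 0.666667, 2.
f(u) = 2u² - 2u - 3: f₀=9, f₁=-0.777778, f₂=-3.444444, f₃=1.
(h/2)·[f₀ + 2f₁ + 2f₂ + f₃] = 0.666667·(1.555556) = 1.0370.

1.0370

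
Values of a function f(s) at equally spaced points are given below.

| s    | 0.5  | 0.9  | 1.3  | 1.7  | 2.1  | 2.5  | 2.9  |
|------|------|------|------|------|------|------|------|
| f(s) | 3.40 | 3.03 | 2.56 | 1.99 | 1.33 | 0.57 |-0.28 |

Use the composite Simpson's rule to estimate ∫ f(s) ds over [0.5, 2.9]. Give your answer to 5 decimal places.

h = 0.4, n = 6.
(h/3)·[y₀ + 4y₁ + 2y₂ + 4y₃ + 2y₄ + 4y₅ + y₆] = 0.133333·(33.26) = 4.43467.

4.43467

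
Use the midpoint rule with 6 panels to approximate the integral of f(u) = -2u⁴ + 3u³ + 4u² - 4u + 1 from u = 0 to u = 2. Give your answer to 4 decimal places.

h = (2 − 0)/6 = 0.333333.
Midpoints m₁,…,m₆ = 0.166667, 0.5, 0.833333, 1.166667, 1.5, 1.833333.
f(m₁)=0.456790, f(m₂)=0.25, f(m₃)=1.216049, f(m₄)=2.836420, f(m₅)=4, f(m₆)=3.003086.
h·[f(m₁) + f(m₂) + f(m₃) + f(m₄) + f(m₅) + f(m₆)] = 0.333333·(11.762346) = 3.9208.

3.9208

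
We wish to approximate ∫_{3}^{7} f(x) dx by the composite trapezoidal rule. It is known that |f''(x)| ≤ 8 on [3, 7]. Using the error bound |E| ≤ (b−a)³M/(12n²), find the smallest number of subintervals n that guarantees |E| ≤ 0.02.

47

Need 512/(12n²) ≤ 0.02.
n² ≥ 512/(12·0.02) = 2133.33 ⇒ n ≥ 46.1880, so the smallest n is 47.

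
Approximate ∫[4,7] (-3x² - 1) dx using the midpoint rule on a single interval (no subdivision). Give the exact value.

-275.25

M = (b−a)·f(5.5) = 3·(-91.75) = -275.25.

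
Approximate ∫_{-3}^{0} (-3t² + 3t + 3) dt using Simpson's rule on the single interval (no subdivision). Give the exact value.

S = (b−a)/6 · [f(-3) + 4f(-1.5) + f(0)] = 0.5·[(-33) + 4·(-8.25) + 3] = -31.5.

-31.5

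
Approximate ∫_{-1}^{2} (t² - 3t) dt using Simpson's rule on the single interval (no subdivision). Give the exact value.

-1.5

S = (b−a)/6 · [f(-1) + 4f(0.5) + f(2)] = 0.5·[4 + 4·(-1.25) + (-2)] = -1.5.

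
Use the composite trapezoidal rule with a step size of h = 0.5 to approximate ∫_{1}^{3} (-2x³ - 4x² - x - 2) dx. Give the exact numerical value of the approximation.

h = (3 − 1)/4 = 0.5.
Nodes x₀,…,x₄ = 1, 1.5, 2, 2.5, 3.
f(x) = -2x³ - 4x² - x - 2: f₀=-9, f₁=-19.25, f₂=-36, f₃=-60.75, f₄=-95.
(h/2)·[f₀ + 2f₁ + 2f₂ + 2f₃ + f₄] = 0.25·(-336) = -84.

-84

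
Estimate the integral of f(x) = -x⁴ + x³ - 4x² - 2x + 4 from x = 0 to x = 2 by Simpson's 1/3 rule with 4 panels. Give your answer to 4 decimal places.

-9.0833

h = (2 − 0)/4 = 0.5.
Nodes x₀,…,x₄ = 0, 0.5, 1, 1.5, 2.
f(x) = -x⁴ + x³ - 4x² - 2x + 4: f₀=4, f₁=2.0625, f₂=-2, f₃=-9.6875, f₄=-24.
(h/3)·[f₀ + 4f₁ + 2f₂ + 4f₃ + f₄] = 0.166667·(-54.5) = -9.0833.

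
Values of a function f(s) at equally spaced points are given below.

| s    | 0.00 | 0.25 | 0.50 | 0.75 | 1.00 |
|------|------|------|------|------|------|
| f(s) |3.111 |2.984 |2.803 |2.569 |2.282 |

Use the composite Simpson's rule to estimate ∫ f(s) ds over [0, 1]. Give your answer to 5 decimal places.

2.76758

h = 0.25, n = 4.
(h/3)·[y₀ + 4y₁ + 2y₂ + 4y₃ + y₄] = 0.083333·(33.211) = 2.76758.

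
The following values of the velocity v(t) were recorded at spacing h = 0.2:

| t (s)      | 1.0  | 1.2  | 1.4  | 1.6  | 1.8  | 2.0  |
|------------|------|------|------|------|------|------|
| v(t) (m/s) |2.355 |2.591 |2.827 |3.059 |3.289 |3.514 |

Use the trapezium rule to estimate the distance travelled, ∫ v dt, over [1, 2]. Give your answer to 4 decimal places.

h = 0.2, n = 5.
(h/2)·[y₀ + 2y₁ + 2y₂ + 2y₃ + 2y₄ + y₅] = 0.1·(29.401) = 2.9401.

2.9401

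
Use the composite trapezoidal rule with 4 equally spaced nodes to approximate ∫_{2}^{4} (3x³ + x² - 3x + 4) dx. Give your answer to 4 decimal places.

h = (4 − 2)/3 = 0.666667.
Nodes x₀,…,x₃ = 2, 2.666667, 3.333333, 4.
f(x) = 3x³ + x² - 3x + 4: f₀=26, f₁=60, f₂=116.222222, f₃=200.
(h/2)·[f₀ + 2f₁ + 2f₂ + f₃] = 0.333333·(578.444444) = 192.8148.

192.8148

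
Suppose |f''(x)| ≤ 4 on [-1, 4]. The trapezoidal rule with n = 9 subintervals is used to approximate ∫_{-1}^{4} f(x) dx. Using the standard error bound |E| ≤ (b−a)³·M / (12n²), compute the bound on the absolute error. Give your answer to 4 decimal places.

0.5144

|E| ≤ (5)³·4 / (12·9²) = 500/972 = 0.5144.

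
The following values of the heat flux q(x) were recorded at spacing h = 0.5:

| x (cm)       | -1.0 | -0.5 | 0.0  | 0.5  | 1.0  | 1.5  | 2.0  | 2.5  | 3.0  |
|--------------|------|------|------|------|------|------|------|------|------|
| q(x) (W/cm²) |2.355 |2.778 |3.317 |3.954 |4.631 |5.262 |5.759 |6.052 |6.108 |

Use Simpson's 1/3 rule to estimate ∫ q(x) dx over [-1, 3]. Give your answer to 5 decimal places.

h = 0.5, n = 8.
(h/3)·[y₀ + 4y₁ + 2y₂ + 4y₃ + 2y₄ + 4y₅ + 2y₆ + 4y₇ + y₈] = 0.166667·(108.061) = 18.01017.

18.01017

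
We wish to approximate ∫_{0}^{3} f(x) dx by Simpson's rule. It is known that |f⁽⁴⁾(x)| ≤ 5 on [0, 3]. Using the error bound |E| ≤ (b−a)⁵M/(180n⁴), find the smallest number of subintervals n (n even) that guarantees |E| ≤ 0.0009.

Need 1215/(180n⁴) ≤ 0.0009.
n⁴ ≥ 1215/(180·0.0009) = 7500 ⇒ n ≥ 9.3060, so the smallest even n is 10. (n must be even for Simpson's rule.)

10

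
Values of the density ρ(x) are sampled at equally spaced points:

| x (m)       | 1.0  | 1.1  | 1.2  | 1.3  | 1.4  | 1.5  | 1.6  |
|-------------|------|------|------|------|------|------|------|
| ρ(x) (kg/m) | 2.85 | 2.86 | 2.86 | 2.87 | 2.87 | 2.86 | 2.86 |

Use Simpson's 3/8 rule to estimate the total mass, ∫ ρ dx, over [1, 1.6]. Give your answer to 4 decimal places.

h = 0.1, n = 6.
(3h/8)·[y₀ + 3y₁ + 3y₂ + 2y₃ + 3y₄ + 3y₅ + y₆] = 0.0375·(45.80) = 1.7175.

1.7175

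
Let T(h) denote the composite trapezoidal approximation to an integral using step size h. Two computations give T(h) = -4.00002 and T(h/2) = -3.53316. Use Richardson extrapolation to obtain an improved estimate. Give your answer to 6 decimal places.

-3.377540

R = (4·T(h/2) − T(h)) / 3 = (4·(-3.53316) − (-4.00002))/3 = (-10.13262)/3 = -3.377540.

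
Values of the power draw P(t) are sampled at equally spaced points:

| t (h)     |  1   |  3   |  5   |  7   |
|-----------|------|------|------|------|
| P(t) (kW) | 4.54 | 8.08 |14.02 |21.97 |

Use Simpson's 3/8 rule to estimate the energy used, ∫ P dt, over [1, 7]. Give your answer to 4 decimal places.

h = 2, n = 3.
(3h/8)·[y₀ + 3y₁ + 3y₂ + y₃] = 0.75·(92.81) = 69.6075.

69.6075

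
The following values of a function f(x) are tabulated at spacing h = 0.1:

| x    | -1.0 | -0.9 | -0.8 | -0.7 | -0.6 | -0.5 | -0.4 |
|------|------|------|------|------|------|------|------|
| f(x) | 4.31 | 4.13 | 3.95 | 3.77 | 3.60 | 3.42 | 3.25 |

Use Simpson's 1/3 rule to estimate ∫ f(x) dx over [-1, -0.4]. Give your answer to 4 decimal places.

2.2647

h = 0.1, n = 6.
(h/3)·[y₀ + 4y₁ + 2y₂ + 4y₃ + 2y₄ + 4y₅ + y₆] = 0.033333·(67.94) = 2.2647.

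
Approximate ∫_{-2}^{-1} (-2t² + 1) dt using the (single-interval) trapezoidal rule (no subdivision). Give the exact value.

-4

T = (b−a)/2 · [f(-2) + f(-1)] = 0.5·[(-7) + (-1)] = -4.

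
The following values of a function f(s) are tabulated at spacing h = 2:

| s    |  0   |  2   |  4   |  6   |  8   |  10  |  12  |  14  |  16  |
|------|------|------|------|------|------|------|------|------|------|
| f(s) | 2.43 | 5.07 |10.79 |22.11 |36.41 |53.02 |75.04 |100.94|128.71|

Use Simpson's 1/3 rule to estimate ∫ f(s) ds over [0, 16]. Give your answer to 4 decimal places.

h = 2, n = 8.
(h/3)·[y₀ + 4y₁ + 2y₂ + 4y₃ + 2y₄ + 4y₅ + 2y₆ + 4y₇ + y₈] = 0.666667·(1100.18) = 733.4533.

733.4533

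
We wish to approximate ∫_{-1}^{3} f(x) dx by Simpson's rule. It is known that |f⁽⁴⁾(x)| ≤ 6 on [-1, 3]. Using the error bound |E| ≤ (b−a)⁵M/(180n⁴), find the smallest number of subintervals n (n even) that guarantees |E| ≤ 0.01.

8

Need 6144/(180n⁴) ≤ 0.01.
n⁴ ≥ 6144/(180·0.01) = 3413.33 ⇒ n ≥ 7.6435, so the smallest even n is 8. (n must be even for Simpson's rule.)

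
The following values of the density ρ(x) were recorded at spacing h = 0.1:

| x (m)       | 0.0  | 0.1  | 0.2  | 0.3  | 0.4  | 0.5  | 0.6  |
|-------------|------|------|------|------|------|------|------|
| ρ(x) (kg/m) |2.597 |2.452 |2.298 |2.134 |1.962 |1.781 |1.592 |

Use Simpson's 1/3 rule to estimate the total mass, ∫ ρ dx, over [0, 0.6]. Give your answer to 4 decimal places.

1.2726

h = 0.1, n = 6.
(h/3)·[y₀ + 4y₁ + 2y₂ + 4y₃ + 2y₄ + 4y₅ + y₆] = 0.033333·(38.177) = 1.2726.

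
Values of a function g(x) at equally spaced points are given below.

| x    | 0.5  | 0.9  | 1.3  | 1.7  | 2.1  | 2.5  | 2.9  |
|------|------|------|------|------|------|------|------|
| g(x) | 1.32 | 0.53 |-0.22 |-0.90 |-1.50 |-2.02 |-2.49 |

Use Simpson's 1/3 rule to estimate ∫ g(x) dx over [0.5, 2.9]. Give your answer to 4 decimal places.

-1.8893

h = 0.4, n = 6.
(h/3)·[y₀ + 4y₁ + 2y₂ + 4y₃ + 2y₄ + 4y₅ + y₆] = 0.133333·(-14.17) = -1.8893.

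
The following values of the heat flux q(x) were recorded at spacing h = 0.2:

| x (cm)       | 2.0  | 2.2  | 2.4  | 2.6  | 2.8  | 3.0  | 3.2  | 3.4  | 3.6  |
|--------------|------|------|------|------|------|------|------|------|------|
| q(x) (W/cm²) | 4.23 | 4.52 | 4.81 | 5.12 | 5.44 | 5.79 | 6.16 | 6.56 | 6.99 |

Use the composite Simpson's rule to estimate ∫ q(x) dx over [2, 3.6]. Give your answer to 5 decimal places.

8.80000

h = 0.2, n = 8.
(h/3)·[y₀ + 4y₁ + 2y₂ + 4y₃ + 2y₄ + 4y₅ + 2y₆ + 4y₇ + y₈] = 0.066667·(132.00) = 8.80000.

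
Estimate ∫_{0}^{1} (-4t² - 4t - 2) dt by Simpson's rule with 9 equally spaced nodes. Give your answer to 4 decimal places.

-5.3333

h = (1 − 0)/8 = 0.125.
Nodes t₀,…,t₈ = 0, 0.125, 0.25, 0.375, 0.5, 0.625, 0.75, 0.875, 1.
f(t) = -4t² - 4t - 2: f₀=-2, f₁=-2.5625, f₂=-3.25, f₃=-4.0625, f₄=-5, f₅=-6.0625, f₆=-7.25, f₇=-8.5625, f₈=-10.
(h/3)·[f₀ + 4f₁ + 2f₂ + 4f₃ + 2f₄ + 4f₅ + 2f₆ + 4f₇ + f₈] = 0.041667·(-128) = -5.3333.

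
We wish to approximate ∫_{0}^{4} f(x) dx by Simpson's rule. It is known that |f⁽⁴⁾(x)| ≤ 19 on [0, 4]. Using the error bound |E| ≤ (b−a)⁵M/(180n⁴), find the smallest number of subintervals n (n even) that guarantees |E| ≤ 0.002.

16

Need 19456/(180n⁴) ≤ 0.002.
n⁴ ≥ 19456/(180·0.002) = 54044.4 ⇒ n ≥ 15.2471, so the smallest even n is 16. (n must be even for Simpson's rule.)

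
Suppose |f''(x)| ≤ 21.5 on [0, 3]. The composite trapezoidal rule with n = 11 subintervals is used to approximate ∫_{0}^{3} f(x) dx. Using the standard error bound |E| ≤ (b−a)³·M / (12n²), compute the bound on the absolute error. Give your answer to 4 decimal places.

|E| ≤ (3)³·21.5 / (12·11²) = 580.5/1452 = 0.3998.

0.3998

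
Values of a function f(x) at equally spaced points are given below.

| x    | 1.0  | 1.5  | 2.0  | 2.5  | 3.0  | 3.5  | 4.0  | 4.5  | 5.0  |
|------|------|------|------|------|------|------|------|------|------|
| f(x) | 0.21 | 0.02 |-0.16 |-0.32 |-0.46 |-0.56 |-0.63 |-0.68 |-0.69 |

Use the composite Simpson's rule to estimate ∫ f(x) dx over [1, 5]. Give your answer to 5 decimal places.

h = 0.5, n = 8.
(h/3)·[y₀ + 4y₁ + 2y₂ + 4y₃ + 2y₄ + 4y₅ + 2y₆ + 4y₇ + y₈] = 0.166667·(-9.14) = -1.52333.

-1.52333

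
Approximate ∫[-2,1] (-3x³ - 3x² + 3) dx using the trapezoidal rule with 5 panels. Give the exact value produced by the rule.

11.52

h = (1 − (-2))/5 = 0.6.
Nodes x₀,…,x₅ = -2, -1.4, -0.8, -0.2, 0.4, 1.
f(x) = -3x³ - 3x² + 3: f₀=15, f₁=5.352, f₂=2.616, f₃=2.904, f₄=2.328, f₅=-3.
(h/2)·[f₀ + 2f₁ + 2f₂ + 2f₃ + 2f₄ + f₅] = 0.3·(38.4) = 11.52.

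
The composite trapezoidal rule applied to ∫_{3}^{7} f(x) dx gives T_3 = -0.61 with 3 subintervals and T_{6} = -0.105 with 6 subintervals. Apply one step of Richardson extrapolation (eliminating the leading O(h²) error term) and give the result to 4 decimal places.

R = (4·T_{6} − T_3) / 3 = (4·(-0.105) − (-0.61))/3 = (0.190)/3 = 0.0633.

0.0633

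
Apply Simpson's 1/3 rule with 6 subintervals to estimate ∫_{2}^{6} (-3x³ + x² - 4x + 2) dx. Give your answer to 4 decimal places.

h = (6 − 2)/6 = 0.666667.
Nodes x₀,…,x₆ = 2, 2.666667, 3.333333, 4, 4.666667, 5.333333, 6.
f(x) = -3x³ + x² - 4x + 2: f₀=-26, f₁=-58.444444, f₂=-111.333333, f₃=-190, f₄=-299.777778, f₅=-446, f₆=-634.
(h/3)·[f₀ + 4f₁ + 2f₂ + 4f₃ + 2f₄ + 4f₅ + f₆] = 0.222222·(-4260) = -946.6667.

-946.6667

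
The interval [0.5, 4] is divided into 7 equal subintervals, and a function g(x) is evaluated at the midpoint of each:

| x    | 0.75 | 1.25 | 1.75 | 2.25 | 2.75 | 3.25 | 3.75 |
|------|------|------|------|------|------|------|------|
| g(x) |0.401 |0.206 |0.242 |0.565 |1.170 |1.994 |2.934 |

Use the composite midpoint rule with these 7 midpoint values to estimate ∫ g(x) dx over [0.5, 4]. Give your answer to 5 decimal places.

3.75600

h = 0.5, n = 7.
h·[y(m₁) + y(m₂) + y(m₃) + y(m₄) + y(m₅) + y(m₆) + y(m₇)] = 0.5·(7.512) = 3.75600.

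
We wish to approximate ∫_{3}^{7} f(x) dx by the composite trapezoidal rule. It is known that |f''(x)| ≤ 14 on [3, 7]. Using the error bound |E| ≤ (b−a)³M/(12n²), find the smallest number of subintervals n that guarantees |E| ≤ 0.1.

28

Need 896/(12n²) ≤ 0.1.
n² ≥ 896/(12·0.1) = 746.667 ⇒ n ≥ 27.3252, so the smallest n is 28.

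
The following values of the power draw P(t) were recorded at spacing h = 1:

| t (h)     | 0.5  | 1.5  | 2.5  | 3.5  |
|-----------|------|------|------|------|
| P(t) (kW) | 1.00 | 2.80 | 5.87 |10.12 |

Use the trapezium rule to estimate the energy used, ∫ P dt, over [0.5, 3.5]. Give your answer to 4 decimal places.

14.2300

h = 1, n = 3.
(h/2)·[y₀ + 2y₁ + 2y₂ + y₃] = 0.5·(28.46) = 14.2300.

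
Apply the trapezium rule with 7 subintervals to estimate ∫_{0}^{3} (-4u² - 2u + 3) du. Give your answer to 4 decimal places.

h = (3 − 0)/7 = 0.428571.
Nodes u₀,…,u₇ = 0, 0.428571, 0.857143, 1.285714, 1.714286, 2.142857, 2.571429, 3.
f(u) = -4u² - 2u + 3: f₀=3, f₁=1.408163, f₂=-1.653061, f₃=-6.183673, f₄=-12.183673, f₅=-19.653061, f₆=-28.591837, f₇=-39.
(h/2)·[f₀ + 2f₁ + 2f₂ + 2f₃ + 2f₄ + 2f₅ + 2f₆ + f₇] = 0.214286·(-169.714286) = -36.3673.

-36.3673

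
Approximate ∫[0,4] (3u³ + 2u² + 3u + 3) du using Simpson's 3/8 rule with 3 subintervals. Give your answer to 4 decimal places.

h = (4 − 0)/3 = 1.333333.
Nodes u₀,…,u₃ = 0, 1.333333, 2.666667, 4.
f(u) = 3u³ + 2u² + 3u + 3: f₀=3, f₁=17.666667, f₂=82.111111, f₃=239.
(3h/8)·[f₀ + 3f₁ + 3f₂ + f₃] = 0.5·(541.333333) = 270.6667.

270.6667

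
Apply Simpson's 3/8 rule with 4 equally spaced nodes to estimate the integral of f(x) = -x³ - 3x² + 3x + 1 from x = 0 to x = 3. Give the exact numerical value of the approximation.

h = (3 − 0)/3 = 1.
Nodes x₀,…,x₃ = 0, 1, 2, 3.
f(x) = -x³ - 3x² + 3x + 1: f₀=1, f₁=0, f₂=-13, f₃=-44.
(3h/8)·[f₀ + 3f₁ + 3f₂ + f₃] = 0.375·(-82) = -30.75.

-30.75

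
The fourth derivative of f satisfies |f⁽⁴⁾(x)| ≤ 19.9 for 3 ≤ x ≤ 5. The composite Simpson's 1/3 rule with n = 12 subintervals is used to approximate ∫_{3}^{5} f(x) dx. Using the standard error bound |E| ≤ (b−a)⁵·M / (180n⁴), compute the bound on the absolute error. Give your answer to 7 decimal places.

|E| ≤ (2)⁵·19.9 / (180·12⁴) = 636.8/3732480 = 0.0001706.

0.0001706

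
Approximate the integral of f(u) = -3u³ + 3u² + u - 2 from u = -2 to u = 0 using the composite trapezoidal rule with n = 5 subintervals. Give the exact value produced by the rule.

h = (0 − (-2))/5 = 0.4.
Nodes u₀,…,u₅ = -2, -1.6, -1.2, -0.8, -0.4, 0.
f(u) = -3u³ + 3u² + u - 2: f₀=32, f₁=16.368, f₂=6.304, f₃=0.656, f₄=-1.728, f₅=-2.
(h/2)·[f₀ + 2f₁ + 2f₂ + 2f₃ + 2f₄ + f₅] = 0.2·(73.2) = 14.64.

14.64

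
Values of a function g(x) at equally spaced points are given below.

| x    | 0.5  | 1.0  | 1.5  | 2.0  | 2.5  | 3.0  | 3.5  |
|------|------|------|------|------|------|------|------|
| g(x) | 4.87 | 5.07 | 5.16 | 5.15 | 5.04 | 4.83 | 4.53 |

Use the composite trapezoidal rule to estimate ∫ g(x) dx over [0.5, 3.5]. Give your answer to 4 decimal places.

14.9750

h = 0.5, n = 6.
(h/2)·[y₀ + 2y₁ + 2y₂ + 2y₃ + 2y₄ + 2y₅ + y₆] = 0.25·(59.90) = 14.9750.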